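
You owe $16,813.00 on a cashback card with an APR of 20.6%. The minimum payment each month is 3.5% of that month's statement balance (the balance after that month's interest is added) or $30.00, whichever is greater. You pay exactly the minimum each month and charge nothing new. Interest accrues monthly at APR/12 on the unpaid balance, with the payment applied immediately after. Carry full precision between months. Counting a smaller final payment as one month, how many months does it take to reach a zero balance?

200 months

Monthly rate r = 20.6%/12 = 1.71667% = 0.0171667.
While 3.5% of the post-interest balance exceeds $30.00, each month B ← (B·(1+r))·(1 − 0.035), i.e. B shrinks by the factor (1+r)·0.965 = 0.98157.
This holds for months 1–161. Entering month 162 the balance is $840.76; 3.5% of the post-interest balance is now below $30.00, so the flat $30.00 minimum applies from here.
From month 162 a fixed $30.00 at rate r clears $840.76 in 39 more payments. Total: 161 + 39 = 200 months.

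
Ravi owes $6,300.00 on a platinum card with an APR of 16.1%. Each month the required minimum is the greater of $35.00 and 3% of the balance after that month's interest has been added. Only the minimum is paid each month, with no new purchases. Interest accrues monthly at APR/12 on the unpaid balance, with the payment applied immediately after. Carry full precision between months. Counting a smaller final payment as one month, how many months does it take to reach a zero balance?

143 months

Monthly rate r = 16.1%/12 = 1.34167% = 0.0134167.
While 3% of the post-interest balance exceeds $35.00, each month B ← (B·(1+r))·(1 − 0.03), i.e. B shrinks by the factor (1+r)·0.97 = 0.98301.
This holds for months 1–100. Entering month 101 the balance is $1,135.84; 3% of the post-interest balance is now below $35.00, so the flat $35.00 minimum applies from here.
From month 101 a fixed $35.00 at rate r clears $1,135.84 in 43 more payments. Total: 100 + 43 = 143 months.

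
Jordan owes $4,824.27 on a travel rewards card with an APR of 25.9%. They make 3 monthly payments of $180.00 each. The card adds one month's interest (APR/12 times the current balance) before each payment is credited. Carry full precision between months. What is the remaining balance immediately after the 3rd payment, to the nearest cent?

Monthly rate r = 25.9%/12 = 2.15833% = 0.0215833.
Each month: B ← B·(1+r) − $180.00.
Month 1: interest $104.12; balance after payment $4,748.39.
Month 2: interest $102.49; balance after payment $4,670.88.
Month 3: interest $100.81; balance after payment $4,591.69.

$4,591.69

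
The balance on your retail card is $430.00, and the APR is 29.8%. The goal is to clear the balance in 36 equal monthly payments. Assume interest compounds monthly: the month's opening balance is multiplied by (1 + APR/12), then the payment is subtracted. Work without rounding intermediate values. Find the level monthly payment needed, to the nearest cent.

Monthly rate r = 29.8%/12 = 2.48333% = 0.0248333.
Level-payment amortization: P = B₀·r / (1 − (1+r)^(−n)) = 430.00·0.0248333 / (1 − 1.02483^(−36)).
Denominator 1 − (1+r)^(−36) = 0.586492621.
P = 10.6783 / 0.586492621 ≈ 18.21.

$18.21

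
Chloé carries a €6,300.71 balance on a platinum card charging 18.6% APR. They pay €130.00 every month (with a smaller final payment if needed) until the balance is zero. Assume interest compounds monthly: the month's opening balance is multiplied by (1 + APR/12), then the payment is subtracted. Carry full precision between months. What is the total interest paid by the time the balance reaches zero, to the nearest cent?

Monthly rate r = 18.6%/12 = 1.55% = 0.0155.
Payoff takes n = ⌈−ln(1 − rB₀/P)/ln(1+r)⌉ = ⌈90.453⌉ = 91 payments; the last is €59.09.
Total paid = 90·€130.00 + €59.09 = €11,759.09.
Total interest = total paid − principal = €11,759.09 − €6,300.71 = €5,458.38.

€5,458.38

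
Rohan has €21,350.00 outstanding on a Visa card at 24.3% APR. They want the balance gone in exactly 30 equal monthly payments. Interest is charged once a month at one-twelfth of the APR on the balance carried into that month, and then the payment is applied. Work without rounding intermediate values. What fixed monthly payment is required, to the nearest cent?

Monthly rate r = 24.3%/12 = 2.025% = 0.02025.
Level-payment amortization: P = B₀·r / (1 − (1+r)^(−n)) = 21350.00·0.02025 / (1 − 1.02025^(−30)).
Denominator 1 − (1+r)^(−30) = 0.451973074.
P = 432.338 / 0.451973074 ≈ 956.56.

€956.56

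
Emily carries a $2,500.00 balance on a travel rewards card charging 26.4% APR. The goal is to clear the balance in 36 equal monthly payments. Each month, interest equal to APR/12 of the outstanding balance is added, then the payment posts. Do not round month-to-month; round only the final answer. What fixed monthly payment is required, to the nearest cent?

Monthly rate r = 26.4%/12 = 2.2% = 0.022.
Level-payment amortization: P = B₀·r / (1 − (1+r)^(−n)) = 2500.00·0.022 / (1 − 1.022^(−36)).
Denominator 1 − (1+r)^(−36) = 0.543156183.
P = 55 / 0.543156183 ≈ 101.26.

$101.26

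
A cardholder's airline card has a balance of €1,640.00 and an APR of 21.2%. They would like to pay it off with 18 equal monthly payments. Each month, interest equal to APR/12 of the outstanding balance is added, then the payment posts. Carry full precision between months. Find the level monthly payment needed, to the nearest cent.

€107.16

Monthly rate r = 21.2%/12 = 1.76667% = 0.0176667.
Level-payment amortization: P = B₀·r / (1 − (1+r)^(−n)) = 1640.00·0.0176667 / (1 − 1.01767^(−18)).
Denominator 1 − (1+r)^(−18) = 0.270374326.
P = 28.9733 / 0.270374326 ≈ 107.16.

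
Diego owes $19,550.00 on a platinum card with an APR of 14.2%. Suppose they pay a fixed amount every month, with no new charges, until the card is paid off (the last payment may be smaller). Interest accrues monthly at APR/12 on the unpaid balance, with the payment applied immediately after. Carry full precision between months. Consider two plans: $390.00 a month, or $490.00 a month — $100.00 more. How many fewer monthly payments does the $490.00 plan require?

Monthly rate r = 14.2%/12 = 1.18333% = 0.0118333.
At $390.00/mo: n = ⌈−ln(1 − rB₀/P)/ln(1+r)⌉ = 77 payments (last $177.60); total interest = total paid − $19,550.00 = $10,267.60.
At $490.00/mo: 55 payments (last $152.59); total interest $7,062.59.
Payments saved = 77 − 55 = 22.

22 fewer payments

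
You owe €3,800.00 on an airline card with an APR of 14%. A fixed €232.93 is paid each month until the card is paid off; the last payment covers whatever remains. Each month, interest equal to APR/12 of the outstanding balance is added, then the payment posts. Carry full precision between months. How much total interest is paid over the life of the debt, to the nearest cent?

Monthly rate r = 14%/12 = 1.16667% = 0.0116667.
Payoff takes n = ⌈−ln(1 − rB₀/P)/ln(1+r)⌉ = ⌈18.202⌉ = 19 payments; the last is €47.27.
Total paid = 18·€232.93 + €47.27 = €4,240.01.
Total interest = total paid − principal = €4,240.01 − €3,800.00 = €440.01.

€440.01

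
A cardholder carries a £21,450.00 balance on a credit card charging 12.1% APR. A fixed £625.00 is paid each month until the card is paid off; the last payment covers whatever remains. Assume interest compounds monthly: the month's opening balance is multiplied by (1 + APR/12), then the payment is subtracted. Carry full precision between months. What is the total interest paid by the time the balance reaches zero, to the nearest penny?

Monthly rate r = 12.1%/12 = 1.00833% = 0.0100833.
Payoff takes n = ⌈−ln(1 − rB₀/P)/ln(1+r)⌉ = ⌈42.335⌉ = 43 payments; the last is £210.05.
Total paid = 42·£625.00 + £210.05 = £26,460.05.
Total interest = total paid − principal = £26,460.05 − £21,450.00 = £5,010.05.

£5,010.05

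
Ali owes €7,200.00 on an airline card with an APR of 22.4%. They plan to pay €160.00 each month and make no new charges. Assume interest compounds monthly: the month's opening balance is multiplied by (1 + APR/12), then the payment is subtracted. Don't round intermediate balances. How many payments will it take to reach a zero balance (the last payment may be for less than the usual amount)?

Monthly rate r = 22.4%/12 = 1.86667% = 0.0186667.
Recurrence: B ← B·(1+r) − €160.00.
Month 1: interest €134.40; balance after payment €7,174.40.
Month 2: interest €133.92; balance after payment €7,148.32.
Closed form: n = −ln(1 − rB₀/P)/ln(1+r) = −ln(0.16)/ln(1.01867) ≈ 99.087, so the balance reaches zero during payment 100.

100 payments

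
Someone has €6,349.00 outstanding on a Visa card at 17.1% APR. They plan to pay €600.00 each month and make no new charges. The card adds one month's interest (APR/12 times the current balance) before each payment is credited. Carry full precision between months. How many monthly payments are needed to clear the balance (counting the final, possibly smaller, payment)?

12 payments

Monthly rate r = 17.1%/12 = 1.425% = 0.01425.
Recurrence: B ← B·(1+r) − €600.00.
Month 1: interest €90.47; balance after payment €5,839.47.
Month 2: interest €83.21; balance after payment €5,322.69.
Closed form: n = −ln(1 − rB₀/P)/ln(1+r) = −ln(0.84921)/ln(1.01425) ≈ 11.552, so the balance reaches zero during payment 12.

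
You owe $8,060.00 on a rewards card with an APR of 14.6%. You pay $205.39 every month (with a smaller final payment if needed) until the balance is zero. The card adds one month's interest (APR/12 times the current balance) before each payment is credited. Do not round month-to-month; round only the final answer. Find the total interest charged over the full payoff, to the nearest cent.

Monthly rate r = 14.6%/12 = 1.21667% = 0.0121667.
Payoff takes n = ⌈−ln(1 − rB₀/P)/ln(1+r)⌉ = ⌈53.669⌉ = 54 payments; the last is $137.70.
Total paid = 53·$205.39 + $137.70 = $11,023.37.
Total interest = total paid − principal = $11,023.37 − $8,060.00 = $2,963.37.

$2,963.37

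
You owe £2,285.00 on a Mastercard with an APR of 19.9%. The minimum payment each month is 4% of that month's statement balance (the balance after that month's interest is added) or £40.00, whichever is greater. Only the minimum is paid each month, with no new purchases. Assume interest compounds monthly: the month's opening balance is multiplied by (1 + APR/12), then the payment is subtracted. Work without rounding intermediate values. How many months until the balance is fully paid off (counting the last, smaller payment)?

67 months

Monthly rate r = 19.9%/12 = 1.65833% = 0.0165833.
While 4% of the post-interest balance exceeds £40.00, each month B ← (B·(1+r))·(1 − 0.04), i.e. B shrinks by the factor (1+r)·0.96 = 0.97592.
This holds for months 1–35. Entering month 36 the balance is £973.61; 4% of the post-interest balance is now below £40.00, so the flat £40.00 minimum applies from here.
From month 36 a fixed £40.00 at rate r clears £973.61 in 32 more payments. Total: 35 + 32 = 67 months.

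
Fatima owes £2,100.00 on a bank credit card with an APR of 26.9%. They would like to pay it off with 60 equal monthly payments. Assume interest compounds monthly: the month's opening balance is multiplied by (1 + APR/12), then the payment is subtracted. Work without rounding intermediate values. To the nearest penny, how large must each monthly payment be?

£64.00

Monthly rate r = 26.9%/12 = 2.24167% = 0.0224167.
Level-payment amortization: P = B₀·r / (1 − (1+r)^(−n)) = 2100.00·0.0224167 / (1 − 1.02242^(−60)).
Denominator 1 − (1+r)^(−60) = 0.735561445.
P = 47.075 / 0.735561445 ≈ 64.00.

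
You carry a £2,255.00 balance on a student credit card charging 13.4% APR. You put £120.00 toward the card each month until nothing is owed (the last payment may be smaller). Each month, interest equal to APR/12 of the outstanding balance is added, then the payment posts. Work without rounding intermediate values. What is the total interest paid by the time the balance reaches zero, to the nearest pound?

£290

Monthly rate r = 13.4%/12 = 1.11667% = 0.0111667.
Payoff takes n = ⌈−ln(1 − rB₀/P)/ln(1+r)⌉ = ⌈21.209⌉ = 22 payments; the last is £25.18.
Total paid = 21·£120.00 + £25.18 = £2,545.18.
Total interest = total paid − principal = £2,545.18 − £2,255.00 = £290.18.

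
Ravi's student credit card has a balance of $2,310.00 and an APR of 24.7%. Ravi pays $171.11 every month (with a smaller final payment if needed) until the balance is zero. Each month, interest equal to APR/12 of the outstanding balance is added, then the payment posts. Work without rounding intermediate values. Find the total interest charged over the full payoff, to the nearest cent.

$424.18

Monthly rate r = 24.7%/12 = 2.05833% = 0.0205833.
Payoff takes n = ⌈−ln(1 − rB₀/P)/ln(1+r)⌉ = ⌈15.979⌉ = 16 payments; the last is $167.53.
Total paid = 15·$171.11 + $167.53 = $2,734.18.
Total interest = total paid − principal = $2,734.18 − $2,310.00 = $424.18.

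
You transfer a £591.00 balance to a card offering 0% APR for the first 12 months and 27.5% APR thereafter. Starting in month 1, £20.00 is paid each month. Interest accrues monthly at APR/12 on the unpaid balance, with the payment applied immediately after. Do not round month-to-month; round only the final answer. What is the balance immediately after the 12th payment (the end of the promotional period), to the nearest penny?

£351.00

Promo months 1–12 at r₀ = 0%/12 = 0; months 13+ at r₁ = 27.5%/12 = 0.0229167.
After month 12 (no interest yet): B = £591.00 − 12·£20.00 = £351.00.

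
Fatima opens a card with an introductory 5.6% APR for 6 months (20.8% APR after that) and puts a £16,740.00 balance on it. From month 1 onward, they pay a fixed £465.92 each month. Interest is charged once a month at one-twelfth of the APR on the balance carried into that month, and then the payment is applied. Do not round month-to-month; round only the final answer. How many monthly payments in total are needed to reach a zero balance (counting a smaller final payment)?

51 months

Promo months 1–6 at r₀ = 5.6%/12 = 0.00466667; months 7+ at r₁ = 20.8%/12 = 0.0173333.
After month 6: iterate B ← B·(1+r₀) − £465.92 for 6 months → £14,385.88.
Then at r₁ with £465.92/mo: n₂ = −ln(1 − r₁·B/P)/ln(1+r₁) ≈ 44.58 → 45 more payments.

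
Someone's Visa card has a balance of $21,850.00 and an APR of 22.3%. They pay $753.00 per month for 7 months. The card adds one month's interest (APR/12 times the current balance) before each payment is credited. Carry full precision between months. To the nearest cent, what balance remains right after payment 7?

Monthly rate r = 22.3%/12 = 1.85833% = 0.0185833.
Each month: B ← B·(1+r) − $753.00.
Month 1: interest $406.05; balance after payment $21,503.05.
Month 2: interest $399.60; balance after payment $21,149.64.
Month 3: interest $393.03; balance after payment $20,789.67.
Month 4: interest $386.34; balance after payment $20,423.02.
Month 5: interest $379.53; balance after payment $20,049.54.
Month 6: interest $372.59; balance after payment $19,669.13.
Month 7: interest $365.52; balance after payment $19,281.65.

$19,281.65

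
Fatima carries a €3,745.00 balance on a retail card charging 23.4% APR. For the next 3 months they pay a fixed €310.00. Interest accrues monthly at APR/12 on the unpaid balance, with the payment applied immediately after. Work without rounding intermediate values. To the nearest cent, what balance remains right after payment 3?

€3,020.13

Monthly rate r = 23.4%/12 = 1.95% = 0.0195.
Each month: B ← B·(1+r) − €310.00.
Month 1: interest €73.03; balance after payment €3,508.03.
Month 2: interest €68.41; balance after payment €3,266.43.
Month 3: interest €63.70; balance after payment €3,020.13.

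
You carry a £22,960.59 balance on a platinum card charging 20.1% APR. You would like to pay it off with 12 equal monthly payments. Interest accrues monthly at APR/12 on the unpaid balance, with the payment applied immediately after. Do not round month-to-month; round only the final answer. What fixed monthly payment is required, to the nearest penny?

£2,128.04

Monthly rate r = 20.1%/12 = 1.675% = 0.01675.
Level-payment amortization: P = B₀·r / (1 − (1+r)^(−n)) = 22960.59·0.01675 / (1 − 1.01675^(−12)).
Denominator 1 − (1+r)^(−12) = 0.180724765.
P = 384.59 / 0.180724765 ≈ 2128.04.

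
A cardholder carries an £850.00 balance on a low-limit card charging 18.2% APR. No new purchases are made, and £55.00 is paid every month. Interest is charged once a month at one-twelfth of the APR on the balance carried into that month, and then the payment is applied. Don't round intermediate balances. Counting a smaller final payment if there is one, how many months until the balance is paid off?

18 months

Monthly rate r = 18.2%/12 = 1.51667% = 0.0151667.
Recurrence: B ← B·(1+r) − £55.00.
Month 1: interest £12.89; balance after payment £807.89.
Month 2: interest £12.25; balance after payment £765.14.
Closed form: n = −ln(1 − rB₀/P)/ln(1+r) = −ln(0.76561)/ln(1.01517) ≈ 17.743, so the balance reaches zero during payment 18.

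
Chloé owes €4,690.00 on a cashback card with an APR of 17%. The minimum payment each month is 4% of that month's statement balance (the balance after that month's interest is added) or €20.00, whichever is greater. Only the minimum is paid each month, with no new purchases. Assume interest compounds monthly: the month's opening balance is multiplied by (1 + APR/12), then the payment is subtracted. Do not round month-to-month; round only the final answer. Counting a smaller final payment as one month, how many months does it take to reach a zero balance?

Monthly rate r = 17%/12 = 1.41667% = 0.0141667.
While 4% of the post-interest balance exceeds €20.00, each month B ← (B·(1+r))·(1 − 0.04), i.e. B shrinks by the factor (1+r)·0.96 = 0.9736.
This holds for months 1–85. Entering month 86 the balance is €482.53; 4% of the post-interest balance is now below €20.00, so the flat €20.00 minimum applies from here.
From month 86 a fixed €20.00 at rate r clears €482.53 in 30 more payments. Total: 85 + 30 = 115 months.

115 months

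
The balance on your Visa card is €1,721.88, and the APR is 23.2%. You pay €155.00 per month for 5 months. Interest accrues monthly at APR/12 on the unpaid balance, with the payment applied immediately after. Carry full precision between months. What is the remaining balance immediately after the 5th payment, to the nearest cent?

Monthly rate r = 23.2%/12 = 1.93333% = 0.0193333.
Each month: B ← B·(1+r) − €155.00.
Month 1: interest €33.29; balance after payment €1,600.17.
Month 2: interest €30.94; balance after payment €1,476.11.
Month 3: interest €28.54; balance after payment €1,349.64.
Month 4: interest €26.09; balance after payment €1,220.74.
Month 5: interest €23.60; balance after payment €1,089.34.

€1,089.34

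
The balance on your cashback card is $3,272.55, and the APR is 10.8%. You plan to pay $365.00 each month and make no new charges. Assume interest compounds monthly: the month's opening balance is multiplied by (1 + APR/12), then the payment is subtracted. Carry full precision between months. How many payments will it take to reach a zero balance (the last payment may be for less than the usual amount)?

10 months

Monthly rate r = 10.8%/12 = 0.9% = 0.009.
Recurrence: B ← B·(1+r) − $365.00.
Month 1: interest $29.45; balance after payment $2,937.00.
Month 2: interest $26.43; balance after payment $2,598.44.
Closed form: n = −ln(1 − rB₀/P)/ln(1+r) = −ln(0.91931)/ln(1.009) ≈ 9.390, so the balance reaches zero during payment 10.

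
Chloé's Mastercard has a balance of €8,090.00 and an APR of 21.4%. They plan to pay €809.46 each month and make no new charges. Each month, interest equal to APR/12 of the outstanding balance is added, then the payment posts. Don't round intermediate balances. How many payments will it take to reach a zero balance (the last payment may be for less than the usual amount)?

Monthly rate r = 21.4%/12 = 1.78333% = 0.0178333.
Recurrence: B ← B·(1+r) − €809.46.
Month 1: interest €144.27; balance after payment €7,424.81.
Month 2: interest €132.41; balance after payment €6,747.76.
Closed form: n = −ln(1 − rB₀/P)/ln(1+r) = −ln(0.82177)/ln(1.01783) ≈ 11.105, so the balance reaches zero during payment 12.

12 payments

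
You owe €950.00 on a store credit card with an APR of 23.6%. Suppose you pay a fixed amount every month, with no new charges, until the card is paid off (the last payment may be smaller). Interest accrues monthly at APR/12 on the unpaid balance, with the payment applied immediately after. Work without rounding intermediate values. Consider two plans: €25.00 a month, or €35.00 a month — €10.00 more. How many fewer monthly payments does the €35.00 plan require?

Monthly rate r = 23.6%/12 = 1.96667% = 0.0196667.
At €25.00/mo: n = ⌈−ln(1 − rB₀/P)/ln(1+r)⌉ = 71 payments (last €15.95); total interest = total paid − €950.00 = €815.95.
At €35.00/mo: 40 payments (last €6.53); total interest €421.53.
Payments saved = 71 − 40 = 31.

31 fewer payments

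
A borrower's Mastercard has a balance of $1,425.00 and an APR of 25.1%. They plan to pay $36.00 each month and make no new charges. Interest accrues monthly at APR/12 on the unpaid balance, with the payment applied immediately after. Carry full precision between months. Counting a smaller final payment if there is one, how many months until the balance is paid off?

86 payments

Monthly rate r = 25.1%/12 = 2.09167% = 0.0209167.
Recurrence: B ← B·(1+r) − $36.00.
Month 1: interest $29.81; balance after payment $1,418.81.
Month 2: interest $29.68; balance after payment $1,412.48.
Closed form: n = −ln(1 − rB₀/P)/ln(1+r) = −ln(0.17205)/ln(1.02092) ≈ 85.019, so the balance reaches zero during payment 86.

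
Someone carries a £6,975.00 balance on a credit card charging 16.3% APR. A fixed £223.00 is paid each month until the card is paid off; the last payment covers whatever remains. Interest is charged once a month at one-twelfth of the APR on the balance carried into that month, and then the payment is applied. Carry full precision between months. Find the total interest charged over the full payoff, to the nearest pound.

Monthly rate r = 16.3%/12 = 1.35833% = 0.0135833.
Payoff takes n = ⌈−ln(1 − rB₀/P)/ln(1+r)⌉ = ⌈40.998⌉ = 41 payments; the last is £222.56.
Total paid = 40·£223.00 + £222.56 = £9,142.56.
Total interest = total paid − principal = £9,142.56 − £6,975.00 = £2,167.56.

£2,168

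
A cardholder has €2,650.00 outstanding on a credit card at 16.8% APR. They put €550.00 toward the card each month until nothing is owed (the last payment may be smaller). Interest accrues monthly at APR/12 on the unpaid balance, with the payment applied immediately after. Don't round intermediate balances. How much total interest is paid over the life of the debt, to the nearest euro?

€113

Monthly rate r = 16.8%/12 = 1.4% = 0.014.
Payoff takes n = ⌈−ln(1 − rB₀/P)/ln(1+r)⌉ = ⌈5.023⌉ = 6 payments; the last is €12.86.
Total paid = 5·€550.00 + €12.86 = €2,762.86.
Total interest = total paid − principal = €2,762.86 − €2,650.00 = €112.86.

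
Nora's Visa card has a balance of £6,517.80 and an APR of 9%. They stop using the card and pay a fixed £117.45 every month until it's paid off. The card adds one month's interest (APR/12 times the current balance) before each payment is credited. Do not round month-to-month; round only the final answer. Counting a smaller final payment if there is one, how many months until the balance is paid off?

Monthly rate r = 9%/12 = 0.75% = 0.0075.
Recurrence: B ← B·(1+r) − £117.45.
Month 1: interest £48.88; balance after payment £6,449.23.
Month 2: interest £48.37; balance after payment £6,380.15.
Closed form: n = −ln(1 − rB₀/P)/ln(1+r) = −ln(0.58379)/ln(1.0075) ≈ 72.030, so the balance reaches zero during payment 73.

73 payments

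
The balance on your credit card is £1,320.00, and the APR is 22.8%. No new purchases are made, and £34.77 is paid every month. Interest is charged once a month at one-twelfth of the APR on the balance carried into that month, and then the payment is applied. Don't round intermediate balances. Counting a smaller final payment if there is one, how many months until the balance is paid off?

68 payments

Monthly rate r = 22.8%/12 = 1.9% = 0.019.
Recurrence: B ← B·(1+r) − £34.77.
Month 1: interest £25.08; balance after payment £1,310.31.
Month 2: interest £24.90; balance after payment £1,300.44.
Closed form: n = −ln(1 − rB₀/P)/ln(1+r) = −ln(0.27869)/ln(1.019) ≈ 67.882, so the balance reaches zero during payment 68.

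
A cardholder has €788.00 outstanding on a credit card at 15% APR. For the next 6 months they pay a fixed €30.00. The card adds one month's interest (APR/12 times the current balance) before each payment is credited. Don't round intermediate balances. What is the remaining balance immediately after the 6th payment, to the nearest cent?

€663.26

Monthly rate r = 15%/12 = 1.25% = 0.0125.
Each month: B ← B·(1+r) − €30.00.
Month 1: interest €9.85; balance after payment €767.85.
Month 2: interest €9.60; balance after payment €747.45.
Month 3: interest €9.34; balance after payment €726.79.
Month 4: interest €9.08; balance after payment €705.88.
Month 5: interest €8.82; balance after payment €684.70.
Month 6: interest €8.56; balance after payment €663.26.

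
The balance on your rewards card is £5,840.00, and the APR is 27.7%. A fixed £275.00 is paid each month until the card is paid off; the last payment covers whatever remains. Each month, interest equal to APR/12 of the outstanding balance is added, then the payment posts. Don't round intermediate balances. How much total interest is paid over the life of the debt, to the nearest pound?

Monthly rate r = 27.7%/12 = 2.30833% = 0.0230833.
Payoff takes n = ⌈−ln(1 − rB₀/P)/ln(1+r)⌉ = ⌈29.523⌉ = 30 payments; the last is £144.68.
Total paid = 29·£275.00 + £144.68 = £8,119.68.
Total interest = total paid − principal = £8,119.68 − £5,840.00 = £2,279.68.

£2,280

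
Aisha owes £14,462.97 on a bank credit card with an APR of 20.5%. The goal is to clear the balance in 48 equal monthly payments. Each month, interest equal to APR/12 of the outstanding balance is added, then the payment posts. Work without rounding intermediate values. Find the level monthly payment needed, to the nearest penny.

Monthly rate r = 20.5%/12 = 1.70833% = 0.0170833.
Level-payment amortization: P = B₀·r / (1 − (1+r)^(−n)) = 14462.97·0.0170833 / (1 − 1.01708^(−48)).
Denominator 1 − (1+r)^(−48) = 0.556507592.
P = 247.076 / 0.556507592 ≈ 443.98.

£443.98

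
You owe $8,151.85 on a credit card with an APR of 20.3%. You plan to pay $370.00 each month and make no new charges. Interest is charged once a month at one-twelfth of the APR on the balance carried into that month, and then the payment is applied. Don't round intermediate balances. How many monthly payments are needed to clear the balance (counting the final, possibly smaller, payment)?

28 payments

Monthly rate r = 20.3%/12 = 1.69167% = 0.0169167.
Recurrence: B ← B·(1+r) − $370.00.
Month 1: interest $137.90; balance after payment $7,919.75.
Month 2: interest $133.98; balance after payment $7,683.73.
Closed form: n = −ln(1 − rB₀/P)/ln(1+r) = −ln(0.62729)/ln(1.01692) ≈ 27.800, so the balance reaches zero during payment 28.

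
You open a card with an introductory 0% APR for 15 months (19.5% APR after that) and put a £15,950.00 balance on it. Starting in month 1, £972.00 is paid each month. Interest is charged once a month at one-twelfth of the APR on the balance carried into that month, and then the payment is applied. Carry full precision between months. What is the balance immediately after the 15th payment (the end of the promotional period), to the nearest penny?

£1,370.00

Promo months 1–15 at r₀ = 0%/12 = 0; months 16+ at r₁ = 19.5%/12 = 0.01625.
After month 15 (no interest yet): B = £15,950.00 − 15·£972.00 = £1,370.00.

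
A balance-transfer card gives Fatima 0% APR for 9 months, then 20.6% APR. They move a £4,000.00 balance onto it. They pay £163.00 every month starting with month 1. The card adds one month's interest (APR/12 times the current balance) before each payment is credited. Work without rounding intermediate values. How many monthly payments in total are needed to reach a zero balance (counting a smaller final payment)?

28 months

Promo months 1–9 at r₀ = 0%/12 = 0; months 10+ at r₁ = 20.6%/12 = 0.0171667.
After month 9 (no interest yet): B = £4,000.00 − 9·£163.00 = £2,533.00.
Then at r₁ with £163.00/mo: n₂ = −ln(1 − r₁·B/P)/ln(1+r₁) ≈ 18.23 → 19 more payments.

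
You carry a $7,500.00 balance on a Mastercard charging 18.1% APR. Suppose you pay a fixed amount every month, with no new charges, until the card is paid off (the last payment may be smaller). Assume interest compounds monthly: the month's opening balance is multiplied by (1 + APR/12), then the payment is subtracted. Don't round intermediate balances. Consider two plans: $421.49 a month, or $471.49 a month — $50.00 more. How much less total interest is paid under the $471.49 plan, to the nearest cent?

Monthly rate r = 18.1%/12 = 1.50833% = 0.0150833.
At $421.49/mo: n = ⌈−ln(1 − rB₀/P)/ln(1+r)⌉ = 21 payments (last $369.10); total interest = total paid − $7,500.00 = $1,298.90.
At $471.49/mo: 19 payments (last $154.25); total interest $1,141.07.
Interest saved = $1,298.90 − $1,141.07 = $157.83.

$157.83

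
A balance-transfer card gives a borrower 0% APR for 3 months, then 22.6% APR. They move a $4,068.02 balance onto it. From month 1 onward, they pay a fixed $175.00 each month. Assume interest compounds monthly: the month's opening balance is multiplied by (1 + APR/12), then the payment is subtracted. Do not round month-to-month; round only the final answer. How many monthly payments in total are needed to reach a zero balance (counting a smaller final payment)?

Promo months 1–3 at r₀ = 0%/12 = 0; months 4+ at r₁ = 22.6%/12 = 0.0188333.
After month 3 (no interest yet): B = $4,068.02 − 3·$175.00 = $3,543.02.
Then at r₁ with $175.00/mo: n₂ = −ln(1 − r₁·B/P)/ln(1+r₁) ≈ 25.73 → 26 more payments.

29 payments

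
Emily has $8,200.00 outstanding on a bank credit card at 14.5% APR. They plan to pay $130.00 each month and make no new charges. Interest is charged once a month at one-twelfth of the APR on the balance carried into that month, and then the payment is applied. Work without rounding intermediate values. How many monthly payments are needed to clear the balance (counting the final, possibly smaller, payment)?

120 months

Monthly rate r = 14.5%/12 = 1.20833% = 0.0120833.
Recurrence: B ← B·(1+r) − $130.00.
Month 1: interest $99.08; balance after payment $8,169.08.
Month 2: interest $98.71; balance after payment $8,137.79.
Closed form: n = −ln(1 − rB₀/P)/ln(1+r) = −ln(0.23782)/ln(1.01208) ≈ 119.578, so the balance reaches zero during payment 120.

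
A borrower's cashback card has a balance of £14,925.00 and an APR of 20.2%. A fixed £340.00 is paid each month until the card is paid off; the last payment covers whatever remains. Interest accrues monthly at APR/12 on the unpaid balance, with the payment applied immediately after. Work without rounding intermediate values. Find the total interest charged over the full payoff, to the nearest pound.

Monthly rate r = 20.2%/12 = 1.68333% = 0.0168333.
Payoff takes n = ⌈−ln(1 − rB₀/P)/ln(1+r)⌉ = ⌈80.451⌉ = 81 payments; the last is £153.94.
Total paid = 80·£340.00 + £153.94 = £27,353.94.
Total interest = total paid − principal = £27,353.94 − £14,925.00 = £12,428.94.

£12,429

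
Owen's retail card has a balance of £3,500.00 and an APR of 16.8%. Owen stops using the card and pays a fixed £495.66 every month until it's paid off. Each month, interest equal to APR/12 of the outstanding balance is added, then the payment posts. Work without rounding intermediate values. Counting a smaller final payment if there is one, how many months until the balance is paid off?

Monthly rate r = 16.8%/12 = 1.4% = 0.014.
Recurrence: B ← B·(1+r) − £495.66.
Month 1: interest £49.00; balance after payment £3,053.34.
Month 2: interest £42.75; balance after payment £2,600.43.
Closed form: n = −ln(1 − rB₀/P)/ln(1+r) = −ln(0.90114)/ln(1.014) ≈ 7.487, so the balance reaches zero during payment 8.

8 payments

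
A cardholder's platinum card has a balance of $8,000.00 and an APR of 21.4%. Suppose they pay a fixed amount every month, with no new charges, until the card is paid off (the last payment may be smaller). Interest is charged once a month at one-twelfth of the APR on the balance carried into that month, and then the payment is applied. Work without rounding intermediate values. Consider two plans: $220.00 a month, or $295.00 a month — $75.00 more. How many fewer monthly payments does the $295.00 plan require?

Monthly rate r = 21.4%/12 = 1.78333% = 0.0178333.
At $220.00/mo: n = ⌈−ln(1 − rB₀/P)/ln(1+r)⌉ = 60 payments (last $32.70); total interest = total paid − $8,000.00 = $5,012.70.
At $295.00/mo: 38 payments (last $115.53); total interest $3,030.53.
Payments saved = 60 − 38 = 22.

22 fewer payments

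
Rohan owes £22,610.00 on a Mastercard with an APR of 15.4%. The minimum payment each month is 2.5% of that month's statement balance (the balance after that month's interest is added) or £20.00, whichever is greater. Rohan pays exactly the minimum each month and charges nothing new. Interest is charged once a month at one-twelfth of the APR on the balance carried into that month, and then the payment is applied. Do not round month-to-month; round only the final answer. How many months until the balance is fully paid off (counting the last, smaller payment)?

323 months

Monthly rate r = 15.4%/12 = 1.28333% = 0.0128333.
While 2.5% of the post-interest balance exceeds £20.00, each month B ← (B·(1+r))·(1 − 0.025), i.e. B shrinks by the factor (1+r)·0.975 = 0.98751.
This holds for months 1–267. Entering month 268 the balance is £789.18; 2.5% of the post-interest balance is now below £20.00, so the flat £20.00 minimum applies from here.
From month 268 a fixed £20.00 at rate r clears £789.18 in 56 more payments. Total: 267 + 56 = 323 months.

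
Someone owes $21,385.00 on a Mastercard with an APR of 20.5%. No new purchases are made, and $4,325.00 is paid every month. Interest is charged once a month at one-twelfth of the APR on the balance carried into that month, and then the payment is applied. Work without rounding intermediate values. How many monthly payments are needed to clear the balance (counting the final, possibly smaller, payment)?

Monthly rate r = 20.5%/12 = 1.70833% = 0.0170833.
Recurrence: B ← B·(1+r) − $4,325.00.
Month 1: interest $365.33; balance after payment $17,425.33.
Month 2: interest $297.68; balance after payment $13,398.01.
Month 3: interest $228.88; balance after payment $9,301.89.
Month 4: interest $158.91; balance after payment $5,135.80.
Month 5: interest $87.74; balance after payment $898.54.
Month 6: interest $15.35; balance after payment $0.00.

6 payments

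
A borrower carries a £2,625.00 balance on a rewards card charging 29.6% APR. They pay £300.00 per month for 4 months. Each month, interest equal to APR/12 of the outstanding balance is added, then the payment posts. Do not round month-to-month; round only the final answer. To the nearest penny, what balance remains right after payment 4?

Monthly rate r = 29.6%/12 = 2.46667% = 0.0246667.
Each month: B ← B·(1+r) − £300.00.
Month 1: interest £64.75; balance after payment £2,389.75.
Month 2: interest £58.95; balance after payment £2,148.70.
Month 3: interest £53.00; balance after payment £1,901.70.
Month 4: interest £46.91; balance after payment £1,648.61.

£1,648.61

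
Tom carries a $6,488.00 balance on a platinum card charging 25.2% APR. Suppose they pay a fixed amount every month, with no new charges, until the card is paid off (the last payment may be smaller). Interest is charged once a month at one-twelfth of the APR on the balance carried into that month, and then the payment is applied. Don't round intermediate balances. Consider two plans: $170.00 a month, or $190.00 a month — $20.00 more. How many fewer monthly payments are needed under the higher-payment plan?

17 fewer payments

Monthly rate r = 25.2%/12 = 2.1% = 0.021.
At $170.00/mo: n = ⌈−ln(1 − rB₀/P)/ln(1+r)⌉ = 78 payments (last $135.28); total interest = total paid − $6,488.00 = $6,737.28.
At $190.00/mo: 61 payments (last $143.81); total interest $5,055.81.
Payments saved = 78 − 61 = 17.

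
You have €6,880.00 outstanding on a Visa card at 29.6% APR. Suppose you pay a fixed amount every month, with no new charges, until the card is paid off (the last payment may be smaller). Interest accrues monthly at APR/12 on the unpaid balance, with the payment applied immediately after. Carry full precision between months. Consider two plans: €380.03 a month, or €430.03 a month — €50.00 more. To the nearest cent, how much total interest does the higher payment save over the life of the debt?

Monthly rate r = 29.6%/12 = 2.46667% = 0.0246667.
At €380.03/mo: n = ⌈−ln(1 − rB₀/P)/ln(1+r)⌉ = 25 payments (last €106.79); total interest = total paid − €6,880.00 = €2,347.51.
At €430.03/mo: 21 payments (last €258.62); total interest €1,979.22.
Interest saved = €2,347.51 − €1,979.22 = €368.29.

€368.29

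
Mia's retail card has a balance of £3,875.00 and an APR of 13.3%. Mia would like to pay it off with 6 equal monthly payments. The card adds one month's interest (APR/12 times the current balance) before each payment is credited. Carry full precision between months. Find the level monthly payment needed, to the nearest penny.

£671.12

Monthly rate r = 13.3%/12 = 1.10833% = 0.0110833.
Level-payment amortization: P = B₀·r / (1 − (1+r)^(−n)) = 3875.00·0.0110833 / (1 − 1.01108^(−6)).
Denominator 1 − (1+r)^(−6) = 0.063994737.
P = 42.9479 / 0.063994737 ≈ 671.12.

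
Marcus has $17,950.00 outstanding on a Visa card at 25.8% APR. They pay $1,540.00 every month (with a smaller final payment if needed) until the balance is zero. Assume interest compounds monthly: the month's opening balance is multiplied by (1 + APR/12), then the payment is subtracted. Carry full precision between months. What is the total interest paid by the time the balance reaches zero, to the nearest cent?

$2,938.83

Monthly rate r = 25.8%/12 = 2.15% = 0.0215.
Payoff takes n = ⌈−ln(1 − rB₀/P)/ln(1+r)⌉ = ⌈13.562⌉ = 14 payments; the last is $868.83.
Total paid = 13·$1,540.00 + $868.83 = $20,888.83.
Total interest = total paid − principal = $20,888.83 − $17,950.00 = $2,938.83.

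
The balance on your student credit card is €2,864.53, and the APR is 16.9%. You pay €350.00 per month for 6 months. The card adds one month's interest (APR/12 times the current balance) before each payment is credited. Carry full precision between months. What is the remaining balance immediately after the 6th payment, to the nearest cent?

€939.93

Monthly rate r = 16.9%/12 = 1.40833% = 0.0140833.
Each month: B ← B·(1+r) − €350.00.
Month 1: interest €40.34; balance after payment €2,554.87.
Month 2: interest €35.98; balance after payment €2,240.85.
Month 3: interest €31.56; balance after payment €1,922.41.
Month 4: interest €27.07; balance after payment €1,599.49.
Month 5: interest €22.53; balance after payment €1,272.01.
Month 6: interest €17.91; balance after payment €939.93.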